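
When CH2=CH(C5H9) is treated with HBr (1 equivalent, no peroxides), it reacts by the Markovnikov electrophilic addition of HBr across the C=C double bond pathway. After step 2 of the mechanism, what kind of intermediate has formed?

Step 1: The π electrons of the C=C bond attack a proton of HBr; Markovnikov addition places the new C–H on the less-substituted alkene carbon, so the positive charge ends up on the more-substituted carbon — a secondary carbocation. The H–Br bond breaks heterolytically, releasing Br⁻.
Step 2: A 1,2-hydride shift from the adjacent cyclopentyl carbon moves the positive charge from the secondary centre to an adjacent carbon, generating a more stable tertiary carbocation.
After step 2 the species present is a tertiary carbocation.

tertiary carbocation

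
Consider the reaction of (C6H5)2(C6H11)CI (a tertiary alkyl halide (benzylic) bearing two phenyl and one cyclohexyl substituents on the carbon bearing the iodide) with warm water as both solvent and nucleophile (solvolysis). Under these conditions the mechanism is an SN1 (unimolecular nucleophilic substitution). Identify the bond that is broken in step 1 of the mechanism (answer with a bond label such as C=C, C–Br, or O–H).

C–I

Step 1: Unassisted departure of I⁻ (taking the C–I bonding pair) generates a tertiary carbocation.
The bond broken in this step is the C–I bond.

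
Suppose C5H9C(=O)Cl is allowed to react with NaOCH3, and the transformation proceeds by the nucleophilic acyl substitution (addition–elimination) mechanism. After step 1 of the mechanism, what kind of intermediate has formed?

Step 1: Nucleophilic addition of CH3O⁻ to the acyl carbon breaks the π(C=O) bond and yields a tetrahedral, anionic intermediate.
After step 1 the species present is a tetrahedral intermediate.

tetrahedral intermediate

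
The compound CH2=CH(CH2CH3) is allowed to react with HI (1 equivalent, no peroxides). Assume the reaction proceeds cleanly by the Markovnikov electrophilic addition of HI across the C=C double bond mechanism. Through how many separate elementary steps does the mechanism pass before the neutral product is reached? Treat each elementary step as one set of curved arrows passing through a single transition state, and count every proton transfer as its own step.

Step 1: Electrophilic addition begins with the π(C=C) electrons forming a bond to the proton of HI. Following Markovnikov's rule, the resulting cation is secondary. The H–I bond breaks heterolytically, releasing I⁻.
(No 1,2-shift: no single shift to an adjacent carbon would give a more stable cation.)
Step 2: Nucleophilic attack by I⁻ on the carbocation completes the addition, giving R–I.
Total: 2 elementary steps.

2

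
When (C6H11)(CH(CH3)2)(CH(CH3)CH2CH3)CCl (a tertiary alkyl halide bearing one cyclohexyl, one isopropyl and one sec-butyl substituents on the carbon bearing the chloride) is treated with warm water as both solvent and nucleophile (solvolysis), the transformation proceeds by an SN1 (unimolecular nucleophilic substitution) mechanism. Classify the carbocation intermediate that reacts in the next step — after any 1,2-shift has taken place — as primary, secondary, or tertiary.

Step 1: Rate-determining heterolysis of the C–Cl bond gives Cl⁻ and a tertiary carbocation.
No single 1,2-shift to an adjacent carbon would give a more-substituted cation, so no rearrangement occurs.

tertiary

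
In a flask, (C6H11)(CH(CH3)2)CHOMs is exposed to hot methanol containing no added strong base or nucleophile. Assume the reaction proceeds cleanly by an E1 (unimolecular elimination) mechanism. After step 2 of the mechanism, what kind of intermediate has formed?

tertiary carbocation

Step 1: Rate-determining heterolysis of the C–O bond gives MsO⁻ and a secondary carbocation.
Step 2: A 1,2-hydride shift from the adjacent isopropyl carbon moves the positive charge from the secondary centre to an adjacent carbon, generating a more stable tertiary carbocation.
After step 2 the species present is a tertiary carbocation.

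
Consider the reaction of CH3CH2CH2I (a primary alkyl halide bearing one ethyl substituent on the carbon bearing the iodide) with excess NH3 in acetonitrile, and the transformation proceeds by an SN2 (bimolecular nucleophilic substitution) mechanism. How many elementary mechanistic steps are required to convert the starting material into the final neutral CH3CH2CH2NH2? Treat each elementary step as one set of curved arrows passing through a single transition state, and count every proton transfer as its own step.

2

Step 1: A lone pair on the N of NH3 attacks the α-carbon from the back side while the C–I bond breaks; both bonding electrons leave with I⁻. The product of this concerted step is an alkylammonium ion.
Step 2: A second equivalent of NH3 removes a proton from the N, giving the neutral product.
Total: 2 elementary steps.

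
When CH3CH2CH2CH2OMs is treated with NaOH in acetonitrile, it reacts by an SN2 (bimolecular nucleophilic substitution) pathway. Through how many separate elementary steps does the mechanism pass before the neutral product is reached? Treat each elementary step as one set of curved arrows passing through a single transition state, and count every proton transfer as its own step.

Step 1: OH⁻ attacks the back face of the α-carbon while MsO⁻ departs with the C–O bonding pair — a single concerted displacement through a pentacoordinate transition state.
Total: 1 elementary step.

1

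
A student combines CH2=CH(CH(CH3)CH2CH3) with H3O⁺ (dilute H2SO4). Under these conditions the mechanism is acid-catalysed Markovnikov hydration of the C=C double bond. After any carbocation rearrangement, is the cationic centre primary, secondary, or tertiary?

tertiary

Step 1: Protonation of the alkene by H3O⁺: the π bond acts as the nucleophile and picks up H⁺, giving the more stable (Markovnikov) secondary carbocation. H2O is released.
Step 2: A 1,2-hydride shift from the adjacent sec-butyl carbon moves the positive charge from the secondary centre to an adjacent carbon, generating a more stable tertiary carbocation.
The cation rearranges from secondary to tertiary via a 1,2-hydride shift from the adjacent sec-butyl carbon; the tertiary cation is what reacts next.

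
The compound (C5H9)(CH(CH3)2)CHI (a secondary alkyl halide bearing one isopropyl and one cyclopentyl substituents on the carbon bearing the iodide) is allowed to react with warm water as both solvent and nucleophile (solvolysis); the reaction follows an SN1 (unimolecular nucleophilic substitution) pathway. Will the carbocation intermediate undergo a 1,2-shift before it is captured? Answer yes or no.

yes

The first-formed carbocation is secondary.
The adjacent isopropyl carbon already bears 2 other carbon substituents and has a hydrogen to migrate; after a 1,2-hydride shift from that carbon the positive charge sits on a tertiary centre.
Tertiary is more stable than secondary, so the shift occurs.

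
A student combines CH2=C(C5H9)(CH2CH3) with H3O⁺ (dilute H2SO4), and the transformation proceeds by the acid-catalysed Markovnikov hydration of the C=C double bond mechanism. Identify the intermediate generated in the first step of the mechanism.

Step 1: Electrophilic addition begins with the π(C=C) electrons forming a bond to the proton of H3O⁺. Following Markovnikov's rule, the resulting cation is tertiary. H2O is released.
After step 1 the species present is a tertiary carbocation.

tertiary carbocation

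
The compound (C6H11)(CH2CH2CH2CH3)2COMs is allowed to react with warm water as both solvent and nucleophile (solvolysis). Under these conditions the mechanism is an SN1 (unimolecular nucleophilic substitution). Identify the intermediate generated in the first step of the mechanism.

Step 1: Unassisted departure of MsO⁻ (taking the C–O bonding pair) generates a tertiary carbocation.
After step 1 the species present is a tertiary carbocation.

tertiary carbocation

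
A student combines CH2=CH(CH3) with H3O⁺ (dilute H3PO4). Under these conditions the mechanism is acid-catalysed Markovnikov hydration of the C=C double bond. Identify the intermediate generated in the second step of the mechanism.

oxonium ion

Step 1: Protonation of the alkene by H3O⁺: the π bond acts as the nucleophile and picks up H⁺, giving the more stable (Markovnikov) secondary carbocation. H2O is released.
Step 2: A lone pair on the oxygen of H2O attacks the carbocation, forming a C–O bond and an oxonium ion (a protonated alcohol).
After step 2 the species present is an oxonium ion.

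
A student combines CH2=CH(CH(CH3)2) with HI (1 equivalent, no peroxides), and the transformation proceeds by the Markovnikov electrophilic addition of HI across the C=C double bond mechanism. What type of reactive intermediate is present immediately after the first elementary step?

secondary carbocation

Step 1: Electrophilic addition begins with the π(C=C) electrons forming a bond to the proton of HI. Following Markovnikov's rule, the resulting cation is secondary. The H–I bond breaks heterolytically, releasing I⁻.
After step 1 the species present is a secondary carbocation.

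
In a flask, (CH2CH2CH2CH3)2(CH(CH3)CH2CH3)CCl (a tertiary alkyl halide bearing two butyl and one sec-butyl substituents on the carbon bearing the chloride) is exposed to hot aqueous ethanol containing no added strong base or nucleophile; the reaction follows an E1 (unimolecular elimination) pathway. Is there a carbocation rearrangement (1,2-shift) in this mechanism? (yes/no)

no

The first-formed carbocation is tertiary.
No single 1,2-shift to an adjacent carbon would produce a more-substituted cation than the one already present, so no rearrangement occurs.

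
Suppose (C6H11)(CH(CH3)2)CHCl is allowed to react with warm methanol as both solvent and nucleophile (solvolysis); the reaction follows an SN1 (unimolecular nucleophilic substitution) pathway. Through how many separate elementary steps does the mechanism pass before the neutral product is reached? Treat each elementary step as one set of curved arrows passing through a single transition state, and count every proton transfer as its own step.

4

Step 1: Ionisation: the C–Cl σ-bond cleaves heterolytically; both bonding electrons depart with Cl⁻, leaving a secondary carbocation at the α-carbon.
Step 2: Carbocation rearrangement: a 1,2-hydride shift from the adjacent cyclohexyl carbon converts the initially-formed secondary cation into the more stable tertiary cation.
Step 3: CH3OH donates an oxygen lone pair into the empty p orbital of the cation, giving a protonated ether (an oxonium ion).
Step 4: Proton transfer from the O–H of the oxonium ion to a solvent molecule delivers the neutral ether.
Total: 4 elementary steps.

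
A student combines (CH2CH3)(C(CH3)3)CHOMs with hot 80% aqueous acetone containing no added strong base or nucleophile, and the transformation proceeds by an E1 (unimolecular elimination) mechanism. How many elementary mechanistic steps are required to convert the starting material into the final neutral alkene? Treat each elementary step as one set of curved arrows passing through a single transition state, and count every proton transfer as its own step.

3

Step 1: Unassisted departure of MsO⁻ (taking the C–O bonding pair) generates a secondary carbocation.
Step 2: A methyl group with its bonding pair migrates from the adjacent tert-butyl carbon to the cationic centre — a 1,2-methyl shift — upgrading the secondary cation to a tertiary one.
Step 3: A weak base (a water molecule from the solvent) removes a proton from a carbon adjacent to the cationic centre; the electrons of that C–H bond become the new π(C=C) bond, giving the alkene.
Total: 3 elementary steps.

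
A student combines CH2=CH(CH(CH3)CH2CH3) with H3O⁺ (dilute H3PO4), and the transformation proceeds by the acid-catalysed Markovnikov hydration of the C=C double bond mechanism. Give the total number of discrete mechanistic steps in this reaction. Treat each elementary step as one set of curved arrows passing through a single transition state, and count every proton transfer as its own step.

Step 1: Electrophilic addition begins with the π(C=C) electrons forming a bond to the proton of H3O⁺. Following Markovnikov's rule, the resulting cation is secondary. H2O is released.
Step 2: A 1,2-hydride shift from the adjacent sec-butyl carbon moves the positive charge from the secondary centre to an adjacent carbon, generating a more stable tertiary carbocation.
Step 3: A lone pair on the oxygen of H2O attacks the carbocation, forming a C–O bond and an oxonium ion (a protonated alcohol).
Step 4: H2O removes a proton from the oxonium oxygen, regenerating H3O⁺ and giving the neutral alcohol.
Total: 4 elementary steps.

4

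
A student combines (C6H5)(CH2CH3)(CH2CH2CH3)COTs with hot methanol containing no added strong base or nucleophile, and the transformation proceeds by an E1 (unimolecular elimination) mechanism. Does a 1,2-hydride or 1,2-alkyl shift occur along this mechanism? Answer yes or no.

no

The first-formed carbocation is tertiary.
No single 1,2-shift to an adjacent carbon would produce a more-substituted cation than the one already present, so no rearrangement occurs.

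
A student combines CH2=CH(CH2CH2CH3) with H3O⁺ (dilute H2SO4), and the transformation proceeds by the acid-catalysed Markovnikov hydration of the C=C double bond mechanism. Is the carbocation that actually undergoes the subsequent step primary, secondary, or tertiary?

Step 1: The π electrons of the C=C bond attack a proton of H3O⁺; Markovnikov addition places the new C–H on the less-substituted alkene carbon, so the positive charge ends up on the more-substituted carbon — a secondary carbocation. H2O is released.
No single 1,2-shift to an adjacent carbon would give a more-substituted cation, so no rearrangement occurs.

secondary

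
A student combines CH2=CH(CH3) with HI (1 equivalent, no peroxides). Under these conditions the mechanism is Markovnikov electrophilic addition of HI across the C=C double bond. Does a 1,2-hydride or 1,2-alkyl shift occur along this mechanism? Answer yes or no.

The first-formed carbocation is secondary.
No single 1,2-shift to an adjacent carbon would produce a more-substituted cation than the one already present, so no rearrangement occurs.

no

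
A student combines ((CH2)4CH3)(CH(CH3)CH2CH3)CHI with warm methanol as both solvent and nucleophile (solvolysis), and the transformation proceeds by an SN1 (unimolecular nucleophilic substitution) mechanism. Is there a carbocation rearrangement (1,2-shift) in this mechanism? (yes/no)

yes

The first-formed carbocation is secondary.
The adjacent sec-butyl carbon already bears 2 other carbon substituents and has a hydrogen to migrate; after a 1,2-hydride shift from that carbon the positive charge sits on a tertiary centre.
Tertiary is more stable than secondary, so the shift occurs.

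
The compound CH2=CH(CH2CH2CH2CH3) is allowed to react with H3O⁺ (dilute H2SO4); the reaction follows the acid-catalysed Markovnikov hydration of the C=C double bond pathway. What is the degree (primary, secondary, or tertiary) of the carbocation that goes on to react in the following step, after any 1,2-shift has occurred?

secondary

Step 1: Protonation of the alkene by H3O⁺: the π bond acts as the nucleophile and picks up H⁺, giving the more stable (Markovnikov) secondary carbocation. H2O is released.
No single 1,2-shift to an adjacent carbon would give a more-substituted cation, so no rearrangement occurs.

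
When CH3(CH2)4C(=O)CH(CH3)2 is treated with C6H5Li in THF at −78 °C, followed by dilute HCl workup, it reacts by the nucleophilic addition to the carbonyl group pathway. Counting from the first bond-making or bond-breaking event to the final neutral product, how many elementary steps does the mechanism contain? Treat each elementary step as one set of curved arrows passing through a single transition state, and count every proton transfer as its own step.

Step 1: A lone pair / filled orbital on the carbanion-like carbon of C6H5Li attacks the electrophilic carbonyl carbon; the π(C=O) electrons shift onto oxygen, producing a tetrahedral alkoxide intermediate.
Step 2: On dilute HCl workup the alkoxide oxygen is protonated, giving an alcohol.
Total: 2 elementary steps.

2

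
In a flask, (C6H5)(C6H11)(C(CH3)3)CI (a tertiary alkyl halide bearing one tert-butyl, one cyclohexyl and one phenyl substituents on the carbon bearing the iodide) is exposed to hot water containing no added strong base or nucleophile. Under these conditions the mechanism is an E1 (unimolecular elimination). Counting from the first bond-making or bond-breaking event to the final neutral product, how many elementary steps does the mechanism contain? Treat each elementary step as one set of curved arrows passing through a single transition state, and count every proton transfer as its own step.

2

Step 1: The C–I bond breaks with both electrons going to the iodide; I⁻ leaves and a tertiary carbocation remains.
(No 1,2-shift: no single shift to an adjacent carbon would give a more stable cation.)
Step 2: A weak base (a water molecule from the solvent) removes a proton from a carbon adjacent to the cationic centre; the electrons of that C–H bond become the new π(C=C) bond, giving the alkene.
Total: 2 elementary steps.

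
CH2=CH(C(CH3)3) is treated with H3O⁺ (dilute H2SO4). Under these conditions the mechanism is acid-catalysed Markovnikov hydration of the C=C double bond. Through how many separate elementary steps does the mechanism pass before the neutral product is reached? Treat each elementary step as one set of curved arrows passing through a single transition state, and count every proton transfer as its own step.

4

Step 1: Protonation of the alkene by H3O⁺: the π bond acts as the nucleophile and picks up H⁺, giving the more stable (Markovnikov) secondary carbocation. H2O is released.
Step 2: A 1,2-methyl shift from the adjacent tert-butyl carbon moves the positive charge from the secondary centre to an adjacent carbon, generating a more stable tertiary carbocation.
Step 3: Nucleophilic capture of the cation by H2O produces the protonated alcohol (an oxonium ion).
Step 4: Proton transfer from the O–H of the oxonium ion to H2O completes the catalytic cycle and yields the alcohol.
Total: 4 elementary steps.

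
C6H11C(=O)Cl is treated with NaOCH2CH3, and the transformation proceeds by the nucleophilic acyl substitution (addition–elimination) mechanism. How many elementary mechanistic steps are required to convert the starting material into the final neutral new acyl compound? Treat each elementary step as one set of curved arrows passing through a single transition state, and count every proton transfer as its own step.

2

Step 1: Nucleophilic addition of CH3CH2O⁻ to the acyl carbon breaks the π(C=O) bond and yields a tetrahedral, anionic intermediate.
Step 2: Elimination step: re-formation of the carbonyl π bond drives out Cl⁻, giving the new acyl compound.
Total: 2 elementary steps.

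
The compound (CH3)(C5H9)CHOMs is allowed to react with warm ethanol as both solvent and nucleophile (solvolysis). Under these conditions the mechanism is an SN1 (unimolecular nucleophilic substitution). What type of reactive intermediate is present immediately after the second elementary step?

tertiary carbocation

Step 1: Ionisation: the C–O σ-bond cleaves heterolytically; both bonding electrons depart with MsO⁻, leaving a secondary carbocation at the α-carbon.
Step 2: A hydride (H with its bonding pair) migrates from the adjacent cyclopentyl carbon to the cationic centre — a 1,2-hydride shift — upgrading the secondary cation to a tertiary one.
After step 2 the species present is a tertiary carbocation.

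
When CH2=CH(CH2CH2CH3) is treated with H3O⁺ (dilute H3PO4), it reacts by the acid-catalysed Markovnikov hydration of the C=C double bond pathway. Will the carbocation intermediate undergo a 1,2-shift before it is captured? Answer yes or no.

no

The first-formed carbocation is secondary.
No single 1,2-shift to an adjacent carbon would produce a more-substituted cation than the one already present, so no rearrangement occurs.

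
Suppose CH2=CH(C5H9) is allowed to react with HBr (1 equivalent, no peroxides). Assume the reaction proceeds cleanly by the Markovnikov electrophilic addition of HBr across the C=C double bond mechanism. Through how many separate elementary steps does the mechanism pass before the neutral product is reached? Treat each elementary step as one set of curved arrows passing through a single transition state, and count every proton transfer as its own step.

Step 1: Protonation of the alkene by HBr: the π bond acts as the nucleophile and picks up H⁺, giving the more stable (Markovnikov) secondary carbocation. The H–Br bond breaks heterolytically, releasing Br⁻.
Step 2: A hydride (H with its bonding pair) migrates from the adjacent cyclopentyl carbon to the cationic centre — a 1,2-hydride shift — upgrading the secondary cation to a tertiary one.
Step 3: Nucleophilic attack by Br⁻ on the carbocation completes the addition, giving R–Br.
Total: 3 elementary steps.

3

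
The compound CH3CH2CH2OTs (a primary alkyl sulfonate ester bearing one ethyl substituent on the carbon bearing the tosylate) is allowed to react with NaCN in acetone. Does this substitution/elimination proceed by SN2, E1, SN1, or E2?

Conditions: a primary substrate with a strong nucleophile in the polar aprotic solvent acetone.
These conditions are the textbook signature of the SN2 pathway.
An unhindered substrate with a strong nucleophile in a polar aprotic solvent favours one-step backside displacement.

SN2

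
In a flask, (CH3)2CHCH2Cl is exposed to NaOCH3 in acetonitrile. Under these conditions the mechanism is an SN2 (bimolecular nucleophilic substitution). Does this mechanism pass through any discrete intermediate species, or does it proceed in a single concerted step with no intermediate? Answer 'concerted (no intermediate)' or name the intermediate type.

concerted (no intermediate)

CH3O⁻ attacks the back face of the α-carbon while Cl⁻ departs with the C–Cl bonding pair — a single concerted displacement through a pentacoordinate transition state.
All bond changes occur in one transition state; no discrete intermediate is formed.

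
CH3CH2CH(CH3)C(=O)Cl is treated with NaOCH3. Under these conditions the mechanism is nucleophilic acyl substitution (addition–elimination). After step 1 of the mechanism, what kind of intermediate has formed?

tetrahedral intermediate

Step 1: Nucleophilic addition of CH3O⁻ to the acyl carbon breaks the π(C=O) bond and yields a tetrahedral, anionic intermediate.
After step 1 the species present is a tetrahedral intermediate.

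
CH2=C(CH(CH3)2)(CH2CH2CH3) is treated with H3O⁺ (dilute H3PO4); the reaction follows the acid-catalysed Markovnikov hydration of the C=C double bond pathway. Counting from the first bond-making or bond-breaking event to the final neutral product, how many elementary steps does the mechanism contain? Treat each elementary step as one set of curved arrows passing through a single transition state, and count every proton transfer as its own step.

3

Step 1: The π electrons of the C=C bond attack a proton of H3O⁺; Markovnikov addition places the new C–H on the less-substituted alkene carbon, so the positive charge ends up on the more-substituted carbon — a tertiary carbocation. H2O is released.
(No 1,2-shift: no single shift to an adjacent carbon would give a more stable cation.)
Step 2: Nucleophilic capture of the cation by H2O produces the protonated alcohol (an oxonium ion).
Step 3: H2O removes a proton from the oxonium oxygen, regenerating H3O⁺ and giving the neutral alcohol.
Total: 3 elementary steps.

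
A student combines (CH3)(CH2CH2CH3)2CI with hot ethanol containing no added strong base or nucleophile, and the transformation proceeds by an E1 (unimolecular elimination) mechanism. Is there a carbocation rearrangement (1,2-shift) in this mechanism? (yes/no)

no

The first-formed carbocation is tertiary.
No single 1,2-shift to an adjacent carbon would produce a more-substituted cation than the one already present, so no rearrangement occurs.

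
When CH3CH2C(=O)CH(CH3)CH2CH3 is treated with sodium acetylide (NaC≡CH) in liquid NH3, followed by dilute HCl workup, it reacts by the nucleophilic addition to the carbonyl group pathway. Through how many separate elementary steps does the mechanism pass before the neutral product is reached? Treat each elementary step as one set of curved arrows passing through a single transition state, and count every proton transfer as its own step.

2

Step 1: Nucleophilic addition: HC≡C⁻ adds to the carbonyl carbon, pushing the π(C=O) electron pair onto oxygen and giving a tetrahedral alkoxide.
Step 2: Protonation of the alkoxide by dilute HCl workup furnishes a propargyl alcohol.
Total: 2 elementary steps.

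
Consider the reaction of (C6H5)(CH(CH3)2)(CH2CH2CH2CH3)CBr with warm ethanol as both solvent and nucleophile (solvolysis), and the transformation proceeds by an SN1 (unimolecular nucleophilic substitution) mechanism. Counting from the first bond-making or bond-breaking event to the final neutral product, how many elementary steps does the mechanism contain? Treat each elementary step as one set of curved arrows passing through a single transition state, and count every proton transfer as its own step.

3

Step 1: The C–Br bond breaks with both electrons going to the bromide; Br⁻ leaves and a tertiary carbocation remains.
(No 1,2-shift: no single shift to an adjacent carbon would give a more stable cation.)
Step 2: Nucleophilic capture: the oxygen of CH3CH2OH bonds to the cationic carbon, producing an oxonium-ion intermediate.
Step 3: A second solvent molecule removes the proton on oxygen, giving the neutral ether product.
Total: 3 elementary steps.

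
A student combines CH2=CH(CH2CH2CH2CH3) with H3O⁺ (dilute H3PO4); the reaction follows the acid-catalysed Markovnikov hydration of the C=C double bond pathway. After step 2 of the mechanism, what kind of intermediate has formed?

oxonium ion

Step 1: Electrophilic addition begins with the π(C=C) electrons forming a bond to the proton of H3O⁺. Following Markovnikov's rule, the resulting cation is secondary. H2O is released.
Step 2: Water acts as the nucleophile: an oxygen lone pair bonds to the cationic carbon, giving an oxonium-ion intermediate.
After step 2 the species present is an oxonium ion.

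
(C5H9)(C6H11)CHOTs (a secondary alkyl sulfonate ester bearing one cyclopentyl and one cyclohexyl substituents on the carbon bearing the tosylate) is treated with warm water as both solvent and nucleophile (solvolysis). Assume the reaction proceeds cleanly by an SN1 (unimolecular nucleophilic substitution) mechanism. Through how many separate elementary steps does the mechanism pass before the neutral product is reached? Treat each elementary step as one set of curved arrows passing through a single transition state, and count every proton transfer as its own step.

Step 1: The C–O bond breaks with both electrons going to the tosylate; TsO⁻ leaves and a secondary carbocation remains.
Step 2: A hydride (H with its bonding pair) migrates from the adjacent cyclopentyl carbon to the cationic centre — a 1,2-hydride shift — upgrading the secondary cation to a tertiary one.
Step 3: A lone pair on the oxygen of H2O attacks the carbocation, forming a new C–O σ-bond and an oxonium ion.
Step 4: A second solvent molecule removes the proton on oxygen, giving the neutral alcohol product.
Total: 4 elementary steps.

4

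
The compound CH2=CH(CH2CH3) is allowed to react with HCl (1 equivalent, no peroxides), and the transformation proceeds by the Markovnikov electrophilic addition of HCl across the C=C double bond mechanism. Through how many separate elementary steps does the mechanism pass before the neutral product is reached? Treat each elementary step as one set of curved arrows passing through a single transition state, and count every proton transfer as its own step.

Step 1: The π electrons of the C=C bond attack a proton of HCl; Markovnikov addition places the new C–H on the less-substituted alkene carbon, so the positive charge ends up on the more-substituted carbon — a secondary carbocation. The H–Cl bond breaks heterolytically, releasing Cl⁻.
(No 1,2-shift: no single shift to an adjacent carbon would give a more stable cation.)
Step 2: The Cl⁻ anion donates a lone pair to the carbocation, forming the new C–Cl σ-bond and giving the neutral alkyl halide.
Total: 2 elementary steps.

2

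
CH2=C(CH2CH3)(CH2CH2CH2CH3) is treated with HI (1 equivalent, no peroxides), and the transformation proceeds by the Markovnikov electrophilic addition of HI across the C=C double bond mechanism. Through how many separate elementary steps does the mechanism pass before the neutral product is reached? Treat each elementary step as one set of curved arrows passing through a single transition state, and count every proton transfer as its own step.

2

Step 1: Protonation of the alkene by HI: the π bond acts as the nucleophile and picks up H⁺, giving the more stable (Markovnikov) tertiary carbocation. The H–I bond breaks heterolytically, releasing I⁻.
(No 1,2-shift: no single shift to an adjacent carbon would give a more stable cation.)
Step 2: The I⁻ anion donates a lone pair to the carbocation, forming the new C–I σ-bond and giving the neutral alkyl halide.
Total: 2 elementary steps.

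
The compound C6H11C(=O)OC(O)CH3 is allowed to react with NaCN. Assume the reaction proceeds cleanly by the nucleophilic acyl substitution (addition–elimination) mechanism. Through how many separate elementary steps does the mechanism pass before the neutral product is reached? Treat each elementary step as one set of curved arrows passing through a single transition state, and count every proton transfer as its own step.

Step 1: Nucleophilic addition of CN⁻ to the acyl carbon breaks the π(C=O) bond and yields a tetrahedral, anionic intermediate.
Step 2: An oxygen lone pair re-forms the C=O π bond as the C–O σ-bond breaks; CH3CO2⁻ is expelled.
Total: 2 elementary steps.

2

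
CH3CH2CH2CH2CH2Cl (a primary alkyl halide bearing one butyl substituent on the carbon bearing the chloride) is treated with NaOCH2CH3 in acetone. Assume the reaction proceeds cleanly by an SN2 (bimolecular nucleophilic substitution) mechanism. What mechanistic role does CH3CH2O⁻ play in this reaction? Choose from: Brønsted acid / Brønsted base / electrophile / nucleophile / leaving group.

Step 1: Backside attack by CH3CH2O⁻ on the carbon bearing the chloride: the new C–O bond forms as the C–Cl bond breaks, with Walden inversion at carbon.
CH3CH2O⁻ donates an electron pair to form a new σ-bond to carbon — it is the nucleophile.

nucleophile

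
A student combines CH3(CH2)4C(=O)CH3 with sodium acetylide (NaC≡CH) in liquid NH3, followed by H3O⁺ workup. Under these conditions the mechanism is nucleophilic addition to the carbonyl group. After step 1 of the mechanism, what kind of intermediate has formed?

Step 1: Nucleophilic addition: HC≡C⁻ adds to the carbonyl carbon, pushing the π(C=O) electron pair onto oxygen and giving a tetrahedral alkoxide.
After step 1 the species present is a tetrahedral alkoxide intermediate.

tetrahedral alkoxide intermediate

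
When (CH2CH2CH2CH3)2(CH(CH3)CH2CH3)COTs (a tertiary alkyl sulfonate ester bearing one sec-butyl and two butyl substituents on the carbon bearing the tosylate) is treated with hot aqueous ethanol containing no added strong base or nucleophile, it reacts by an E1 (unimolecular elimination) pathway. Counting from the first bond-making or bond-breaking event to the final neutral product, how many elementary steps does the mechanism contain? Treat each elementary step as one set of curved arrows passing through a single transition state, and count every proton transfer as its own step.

2

Step 1: The C–O bond breaks with both electrons going to the tosylate; TsO⁻ leaves and a tertiary carbocation remains.
(No 1,2-shift: no single shift to an adjacent carbon would give a more stable cation.)
Step 2: A weak base (a water (or ethanol) molecule from the solvent) removes a proton from a carbon adjacent to the cationic centre; the electrons of that C–H bond become the new π(C=C) bond, giving the alkene.
Total: 2 elementary steps.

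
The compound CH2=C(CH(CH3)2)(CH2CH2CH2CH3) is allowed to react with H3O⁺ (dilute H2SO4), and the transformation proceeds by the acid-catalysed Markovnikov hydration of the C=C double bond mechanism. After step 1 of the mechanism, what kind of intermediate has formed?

Step 1: The π electrons of the C=C bond attack a proton of H3O⁺; Markovnikov addition places the new C–H on the less-substituted alkene carbon, so the positive charge ends up on the more-substituted carbon — a tertiary carbocation. H2O is released.
After step 1 the species present is a tertiary carbocation.

tertiary carbocation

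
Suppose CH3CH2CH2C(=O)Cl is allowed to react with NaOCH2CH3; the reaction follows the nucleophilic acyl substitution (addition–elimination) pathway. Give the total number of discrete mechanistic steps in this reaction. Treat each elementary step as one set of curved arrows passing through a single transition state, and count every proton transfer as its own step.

Step 1: CH3CH2O⁻ adds to the carbonyl carbon; the C=O π electrons shift onto oxygen and a tetrahedral alkoxide intermediate forms.
Step 2: Elimination step: re-formation of the carbonyl π bond drives out Cl⁻, giving the new acyl compound.
Total: 2 elementary steps.

2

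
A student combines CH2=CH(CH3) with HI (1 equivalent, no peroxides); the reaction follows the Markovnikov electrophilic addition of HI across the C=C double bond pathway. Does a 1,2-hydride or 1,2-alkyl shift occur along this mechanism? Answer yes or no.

The first-formed carbocation is secondary.
No single 1,2-shift to an adjacent carbon would produce a more-substituted cation than the one already present, so no rearrangement occurs.

no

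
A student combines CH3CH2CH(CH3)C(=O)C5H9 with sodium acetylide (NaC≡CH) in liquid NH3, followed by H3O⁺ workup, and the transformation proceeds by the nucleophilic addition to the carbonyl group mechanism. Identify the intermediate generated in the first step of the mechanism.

tetrahedral alkoxide intermediate

Step 1: A lone pair / filled orbital on HC≡C⁻ attacks the electrophilic carbonyl carbon; the π(C=O) electrons shift onto oxygen, producing a tetrahedral alkoxide intermediate.
After step 1 the species present is a tetrahedral alkoxide intermediate.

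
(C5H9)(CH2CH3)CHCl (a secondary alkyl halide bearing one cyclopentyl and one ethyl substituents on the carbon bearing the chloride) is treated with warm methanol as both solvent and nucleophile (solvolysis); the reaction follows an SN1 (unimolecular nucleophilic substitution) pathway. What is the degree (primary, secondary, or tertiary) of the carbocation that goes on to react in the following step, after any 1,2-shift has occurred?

tertiary

Step 1: Ionisation: the C–Cl σ-bond cleaves heterolytically; both bonding electrons depart with Cl⁻, leaving a secondary carbocation at the α-carbon.
Step 2: Carbocation rearrangement: a 1,2-hydride shift from the adjacent cyclopentyl carbon converts the initially-formed secondary cation into the more stable tertiary cation.
The cation rearranges from secondary to tertiary via a 1,2-hydride shift from the adjacent cyclopentyl carbon; the tertiary cation is what reacts next.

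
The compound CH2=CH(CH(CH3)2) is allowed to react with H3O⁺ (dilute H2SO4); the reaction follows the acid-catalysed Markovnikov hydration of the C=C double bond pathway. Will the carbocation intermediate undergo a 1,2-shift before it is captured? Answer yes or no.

yes

The first-formed carbocation is secondary.
The adjacent isopropyl carbon already bears 2 other carbon substituents and has a hydrogen to migrate; after a 1,2-hydride shift from that carbon the positive charge sits on a tertiary centre.
Tertiary is more stable than secondary, so the shift occurs.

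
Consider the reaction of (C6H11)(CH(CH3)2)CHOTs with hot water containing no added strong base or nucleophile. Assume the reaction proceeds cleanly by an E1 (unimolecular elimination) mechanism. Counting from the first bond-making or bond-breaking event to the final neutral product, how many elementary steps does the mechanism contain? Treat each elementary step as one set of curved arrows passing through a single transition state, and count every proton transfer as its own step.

Step 1: Unassisted departure of TsO⁻ (taking the C–O bonding pair) generates a secondary carbocation.
Step 2: A 1,2-hydride shift from the adjacent isopropyl carbon moves the positive charge from the secondary centre to an adjacent carbon, generating a more stable tertiary carbocation.
Step 3: A weak base (a water molecule from the solvent) removes a proton from a carbon adjacent to the cationic centre; the electrons of that C–H bond become the new π(C=C) bond, giving the alkene.
Total: 3 elementary steps.

3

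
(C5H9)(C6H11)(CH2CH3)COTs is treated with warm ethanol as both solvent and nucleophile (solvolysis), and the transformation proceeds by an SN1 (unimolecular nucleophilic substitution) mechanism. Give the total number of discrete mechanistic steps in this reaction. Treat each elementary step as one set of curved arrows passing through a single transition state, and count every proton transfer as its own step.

3

Step 1: Ionisation: the C–O σ-bond cleaves heterolytically; both bonding electrons depart with TsO⁻, leaving a tertiary carbocation at the α-carbon.
(No 1,2-shift: no single shift to an adjacent carbon would give a more stable cation.)
Step 2: CH3CH2OH donates an oxygen lone pair into the empty p orbital of the cation, giving a protonated ether (an oxonium ion).
Step 3: Proton transfer from the O–H of the oxonium ion to a solvent molecule delivers the neutral ether.
Total: 3 elementary steps.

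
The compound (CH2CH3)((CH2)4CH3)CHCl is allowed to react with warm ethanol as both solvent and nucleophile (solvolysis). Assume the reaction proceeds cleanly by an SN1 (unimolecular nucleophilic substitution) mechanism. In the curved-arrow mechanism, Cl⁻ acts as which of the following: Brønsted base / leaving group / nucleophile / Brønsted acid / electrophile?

Step 1: Unassisted departure of Cl⁻ (taking the C–Cl bonding pair) generates a secondary carbocation.
Cl⁻ departs with both electrons of the breaking σ-bond — that is the definition of a leaving group.

leaving group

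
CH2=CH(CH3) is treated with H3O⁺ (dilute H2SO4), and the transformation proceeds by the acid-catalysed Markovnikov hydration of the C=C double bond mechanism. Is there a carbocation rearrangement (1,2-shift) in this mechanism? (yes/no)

no

The first-formed carbocation is secondary.
No single 1,2-shift to an adjacent carbon would produce a more-substituted cation than the one already present, so no rearrangement occurs.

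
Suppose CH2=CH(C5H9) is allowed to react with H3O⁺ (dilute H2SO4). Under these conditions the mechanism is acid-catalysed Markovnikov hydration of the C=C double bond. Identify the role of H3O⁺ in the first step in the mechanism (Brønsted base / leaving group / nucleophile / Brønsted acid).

Brønsted acid

Step 1: Electrophilic addition begins with the π(C=C) electrons forming a bond to the proton of H3O⁺. Following Markovnikov's rule, the resulting cation is secondary. H2O is released.
H3O⁺ in the first step donates a proton in a proton-transfer step — a Brønsted acid.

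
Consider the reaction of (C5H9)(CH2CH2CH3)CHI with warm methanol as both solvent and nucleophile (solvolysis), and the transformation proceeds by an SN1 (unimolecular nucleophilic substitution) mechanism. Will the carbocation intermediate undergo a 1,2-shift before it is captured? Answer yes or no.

The first-formed carbocation is secondary.
The adjacent cyclopentyl carbon already bears 2 other carbon substituents and has a hydrogen to migrate; after a 1,2-hydride shift from that carbon the positive charge sits on a tertiary centre.
Tertiary is more stable than secondary, so the shift occurs.

yes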